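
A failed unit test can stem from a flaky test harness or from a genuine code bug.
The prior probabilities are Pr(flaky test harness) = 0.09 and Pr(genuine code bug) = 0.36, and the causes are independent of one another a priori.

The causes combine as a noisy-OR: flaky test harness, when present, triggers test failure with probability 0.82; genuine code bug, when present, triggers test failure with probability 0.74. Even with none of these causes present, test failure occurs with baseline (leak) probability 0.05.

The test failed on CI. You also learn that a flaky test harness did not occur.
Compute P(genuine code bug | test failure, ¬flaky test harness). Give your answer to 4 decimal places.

P(genuine code bug | test failure, ¬flaky test harness) ≈ 0.8944

Under noisy-OR, P(test failure | causes) = 1 − (1−0.05)·∏(1−qᵢ) over the active causes.
P(test failure | ¬flaky test harness) = 0.05×0.64 + 0.753×0.36 = 0.032000 + 0.271080 = 0.303080
Of this, 0.271080 comes from 0.753×0.36 (the genuine code bug=true cases).
P(genuine code bug | test failure, ¬flaky test harness) = 0.271080 / 0.303080 ≈ 0.8944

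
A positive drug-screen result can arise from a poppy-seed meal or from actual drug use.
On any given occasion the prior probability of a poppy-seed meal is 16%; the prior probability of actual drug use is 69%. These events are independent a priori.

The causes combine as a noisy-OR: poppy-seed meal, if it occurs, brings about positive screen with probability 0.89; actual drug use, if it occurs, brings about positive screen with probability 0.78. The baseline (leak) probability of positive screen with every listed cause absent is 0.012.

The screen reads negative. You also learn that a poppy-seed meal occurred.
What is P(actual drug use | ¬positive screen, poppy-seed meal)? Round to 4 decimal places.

Under noisy-OR, P(positive screen | causes) = 1 − (1−0.012)·∏(1−qᵢ) over the active causes.
Numerator (weight on configurations with actual drug use): 0.02391*0.69 = 0.016498
The normalizing constant is 0.10868*0.31 + 0.02391*0.69 = 0.050189
P(actual drug use | ¬positive screen, poppy-seed meal) = 0.016498/0.050189 ≈ 0.3287

P(actual drug use | ¬positive screen, poppy-seed meal) ≈ 0.3287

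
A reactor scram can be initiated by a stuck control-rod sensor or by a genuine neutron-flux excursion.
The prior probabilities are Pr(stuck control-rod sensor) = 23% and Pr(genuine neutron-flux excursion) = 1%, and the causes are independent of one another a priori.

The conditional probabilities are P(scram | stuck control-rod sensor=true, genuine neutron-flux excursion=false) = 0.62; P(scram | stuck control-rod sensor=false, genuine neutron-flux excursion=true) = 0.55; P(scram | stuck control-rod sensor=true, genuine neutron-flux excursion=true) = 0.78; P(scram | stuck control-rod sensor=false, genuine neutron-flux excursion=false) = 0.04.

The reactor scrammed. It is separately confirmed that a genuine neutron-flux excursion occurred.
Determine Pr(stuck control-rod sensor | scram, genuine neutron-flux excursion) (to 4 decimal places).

Pr(stuck control-rod sensor | scram, genuine neutron-flux excursion) ≈ 0.2976

P(scram | genuine neutron-flux excursion) = 0.55*0.77 + 0.78*0.23 = 0.423500 + 0.179400 = 0.602900
Of this, 0.179400 comes from 0.78*0.23 (the stuck control-rod sensor=true cases).
So P(stuck control-rod sensor | scram, genuine neutron-flux excursion) = 0.179400/0.602900 ≈ 0.2976.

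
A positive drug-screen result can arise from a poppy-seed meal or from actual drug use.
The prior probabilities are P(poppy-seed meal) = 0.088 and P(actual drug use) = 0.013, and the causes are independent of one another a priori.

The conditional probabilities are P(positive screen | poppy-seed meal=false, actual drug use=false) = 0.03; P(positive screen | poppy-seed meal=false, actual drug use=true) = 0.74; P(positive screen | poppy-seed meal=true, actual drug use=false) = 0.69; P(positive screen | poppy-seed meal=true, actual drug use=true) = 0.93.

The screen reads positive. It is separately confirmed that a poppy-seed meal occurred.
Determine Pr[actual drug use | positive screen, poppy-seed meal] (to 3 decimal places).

Pr[actual drug use | positive screen, poppy-seed meal] ≈ 0.017

For the numerator, keep only actual drug use=true terms: 0.93·0.013 = 0.012090
Normalizer over all consistent configurations: 0.69·0.987 + 0.93·0.013 = 0.693120
Posterior = 0.012090 / 0.693120 ≈ 0.017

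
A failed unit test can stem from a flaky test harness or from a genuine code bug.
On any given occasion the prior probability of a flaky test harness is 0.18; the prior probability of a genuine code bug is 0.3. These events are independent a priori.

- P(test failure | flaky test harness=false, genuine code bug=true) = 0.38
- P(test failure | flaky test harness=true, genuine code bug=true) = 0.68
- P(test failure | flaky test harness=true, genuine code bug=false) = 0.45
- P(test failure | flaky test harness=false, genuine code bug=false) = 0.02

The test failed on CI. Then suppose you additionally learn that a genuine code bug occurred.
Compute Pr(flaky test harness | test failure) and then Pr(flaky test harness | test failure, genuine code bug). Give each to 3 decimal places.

Pr(flaky test harness | test failure) ≈ 0.471; Pr(flaky test harness | test failure, genuine code bug) ≈ 0.282

P(test failure) = 0.02·0.82·0.7 + 0.38·0.82·0.3 + 0.45·0.18·0.7 + 0.68·0.18·0.3 = 0.011480 + 0.093480 + 0.056700 + 0.036720 = 0.198380
Of this, 0.093420 comes from 0.056700 + 0.036720 (the flaky test harness=true cases).
P(flaky test harness | test failure) = 0.093420 / 0.198380 ≈ 0.471

Now also conditioning on genuine code bug=true:
Sum P(test failure|·) weighted by the priors over both values of flaky test harness:
  P(test failure | genuine code bug) = 0.38×0.82 + 0.68×0.18
        = 0.311600 + 0.122400 = 0.434000
Keeping only the flaky test harness-present terms gives 0.122400, so
  P(flaky test harness | test failure, genuine code bug) = 0.122400 / 0.434000 ≈ 0.282
— genuine code bug explains away the evidence for flaky test harness.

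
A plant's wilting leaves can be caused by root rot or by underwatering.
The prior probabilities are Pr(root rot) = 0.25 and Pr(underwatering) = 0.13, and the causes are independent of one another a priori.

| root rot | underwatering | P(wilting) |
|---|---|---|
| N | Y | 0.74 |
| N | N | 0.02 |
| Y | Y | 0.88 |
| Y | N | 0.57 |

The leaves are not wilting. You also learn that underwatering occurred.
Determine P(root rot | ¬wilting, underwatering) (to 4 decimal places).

P(root rot | ¬wilting, underwatering) ≈ 0.1333

Weight on root rot=true, given the evidence: 0.12*0.25 = 0.030000
The normalizing constant is 0.26*0.75 + 0.12*0.25 = 0.225000
Posterior = 0.030000 / 0.225000 ≈ 0.1333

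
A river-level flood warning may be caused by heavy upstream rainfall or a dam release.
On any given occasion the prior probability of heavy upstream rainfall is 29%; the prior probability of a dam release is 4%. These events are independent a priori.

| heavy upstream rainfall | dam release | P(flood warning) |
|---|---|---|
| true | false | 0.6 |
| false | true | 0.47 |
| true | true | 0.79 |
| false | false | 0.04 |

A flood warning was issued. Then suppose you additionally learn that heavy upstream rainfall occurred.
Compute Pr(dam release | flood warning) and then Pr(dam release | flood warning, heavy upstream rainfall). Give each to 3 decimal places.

By total probability over the 4 (heavy upstream rainfall, dam release) configurations:
  P(flood warning) = 0.04*0.71*0.96 + 0.47*0.71*0.04 + 0.6*0.29*0.96 + 0.79*0.29*0.04
        = 0.027264 + 0.013348 + 0.167040 + 0.009164 = 0.216816
The terms with dam release present sum to 0.022512, so
  P(dam release | flood warning) = 0.022512 / 0.216816 ≈ 0.104

Now condition on the additional information:
For the numerator, keep only dam release=true terms: 0.79×0.04 = 0.031600
The normalizing constant is 0.6×0.96 + 0.79×0.04 = 0.607600
Posterior = 0.031600 / 0.607600 ≈ 0.052
This is intercausal reasoning (explaining away): once heavy upstream rainfall accounts for the flood warning, dam release becomes less likely.

Pr(dam release | flood warning) ≈ 0.104; Pr(dam release | flood warning, heavy upstream rainfall) ≈ 0.052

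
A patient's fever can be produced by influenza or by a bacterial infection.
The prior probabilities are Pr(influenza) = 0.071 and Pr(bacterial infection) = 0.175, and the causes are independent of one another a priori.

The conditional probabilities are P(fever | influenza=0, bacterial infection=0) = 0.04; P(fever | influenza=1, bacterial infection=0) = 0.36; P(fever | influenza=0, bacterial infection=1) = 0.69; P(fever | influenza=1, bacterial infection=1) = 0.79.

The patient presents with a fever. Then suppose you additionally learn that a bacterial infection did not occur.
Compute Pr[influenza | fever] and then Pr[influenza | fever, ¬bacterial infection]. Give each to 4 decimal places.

By total probability over the 4 (influenza, bacterial infection) configurations:
  P(fever) = 0.04·0.929·0.825 + 0.69·0.929·0.175 + 0.36·0.071·0.825 + 0.79·0.071·0.175
        = 0.030657 + 0.112177 + 0.021087 + 0.009816 = 0.173737
Keeping only the influenza-present terms gives 0.030903, so
  P(influenza | fever) = 0.030903 / 0.173737 ≈ 0.1779

Now condition on the additional information:
P(fever | ¬bacterial infection) = 0.04*0.929 + 0.36*0.071 = 0.037160 + 0.025560 = 0.062720
The influenza-present share is 0.36*0.071 = 0.025560.
Hence the posterior is 0.025560/0.062720 ≈ 0.4075.

Pr[influenza | fever] ≈ 0.1779; Pr[influenza | fever, ¬bacterial infection] ≈ 0.4075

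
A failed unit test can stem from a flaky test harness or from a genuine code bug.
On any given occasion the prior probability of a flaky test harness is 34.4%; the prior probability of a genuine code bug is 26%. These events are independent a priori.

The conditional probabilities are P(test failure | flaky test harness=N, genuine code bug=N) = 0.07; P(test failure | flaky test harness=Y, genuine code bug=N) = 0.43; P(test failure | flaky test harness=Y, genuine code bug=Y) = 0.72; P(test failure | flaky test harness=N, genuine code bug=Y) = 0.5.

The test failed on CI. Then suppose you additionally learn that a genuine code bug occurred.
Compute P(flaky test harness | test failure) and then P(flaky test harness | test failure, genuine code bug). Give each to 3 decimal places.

P(test failure) = 0.07×0.656×0.74 + 0.5×0.656×0.26 + 0.43×0.344×0.74 + 0.72×0.344×0.26 = 0.033981 + 0.085280 + 0.109461 + 0.064397 = 0.293119
Restricting to configurations with flaky test harness present: 0.109461 + 0.064397 = 0.173858.
So P(flaky test harness | test failure) = 0.173858/0.293119 ≈ 0.593.

Now also conditioning on genuine code bug=true:
For the numerator, keep only flaky test harness=true terms: 0.72·0.344 = 0.247680
Denominator P(test failure | genuine code bug): 0.5·0.656 + 0.72·0.344 = 0.575680
Posterior = 0.247680 / 0.575680 ≈ 0.430
— genuine code bug explains away the evidence for flaky test harness.

P(flaky test harness | test failure) ≈ 0.593; P(flaky test harness | test failure, genuine code bug) ≈ 0.430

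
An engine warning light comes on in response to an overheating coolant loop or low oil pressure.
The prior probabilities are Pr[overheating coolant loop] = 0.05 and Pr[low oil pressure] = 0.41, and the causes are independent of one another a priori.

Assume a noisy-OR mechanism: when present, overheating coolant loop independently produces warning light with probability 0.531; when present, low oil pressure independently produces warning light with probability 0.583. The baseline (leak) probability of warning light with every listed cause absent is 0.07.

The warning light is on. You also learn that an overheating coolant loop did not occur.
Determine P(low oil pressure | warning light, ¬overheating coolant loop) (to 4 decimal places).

P(low oil pressure | warning light, ¬overheating coolant loop) ≈ 0.8587

Under noisy-OR, P(warning light | causes) = 1 − (1−0.07)·∏(1−qᵢ) over the active causes.
Numerator (weight on configurations with low oil pressure): 0.61219*0.41 = 0.250998
The normalizing constant is 0.07*0.59 + 0.61219*0.41 = 0.292298
P(low oil pressure | warning light, ¬overheating coolant loop) = 0.250998/0.292298 ≈ 0.8587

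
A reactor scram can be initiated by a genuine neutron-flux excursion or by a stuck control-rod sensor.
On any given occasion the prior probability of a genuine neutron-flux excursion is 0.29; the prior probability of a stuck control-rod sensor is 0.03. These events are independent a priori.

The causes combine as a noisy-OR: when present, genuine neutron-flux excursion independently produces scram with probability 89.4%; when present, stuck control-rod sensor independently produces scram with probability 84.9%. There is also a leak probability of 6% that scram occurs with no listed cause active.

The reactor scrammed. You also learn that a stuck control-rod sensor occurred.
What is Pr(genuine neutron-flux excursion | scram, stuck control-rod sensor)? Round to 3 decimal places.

Under noisy-OR, P(scram | causes) = 1 − (1−0.06)·∏(1−qᵢ) over the active causes.
P(scram | stuck control-rod sensor) = 0.85806*0.71 + 0.984954*0.29 = 0.609223 + 0.285637 = 0.894860
Of this, 0.285637 comes from 0.984954*0.29 (the genuine neutron-flux excursion=true cases).
Hence the posterior is 0.285637/0.894860 ≈ 0.319.

Pr(genuine neutron-flux excursion | scram, stuck control-rod sensor) ≈ 0.319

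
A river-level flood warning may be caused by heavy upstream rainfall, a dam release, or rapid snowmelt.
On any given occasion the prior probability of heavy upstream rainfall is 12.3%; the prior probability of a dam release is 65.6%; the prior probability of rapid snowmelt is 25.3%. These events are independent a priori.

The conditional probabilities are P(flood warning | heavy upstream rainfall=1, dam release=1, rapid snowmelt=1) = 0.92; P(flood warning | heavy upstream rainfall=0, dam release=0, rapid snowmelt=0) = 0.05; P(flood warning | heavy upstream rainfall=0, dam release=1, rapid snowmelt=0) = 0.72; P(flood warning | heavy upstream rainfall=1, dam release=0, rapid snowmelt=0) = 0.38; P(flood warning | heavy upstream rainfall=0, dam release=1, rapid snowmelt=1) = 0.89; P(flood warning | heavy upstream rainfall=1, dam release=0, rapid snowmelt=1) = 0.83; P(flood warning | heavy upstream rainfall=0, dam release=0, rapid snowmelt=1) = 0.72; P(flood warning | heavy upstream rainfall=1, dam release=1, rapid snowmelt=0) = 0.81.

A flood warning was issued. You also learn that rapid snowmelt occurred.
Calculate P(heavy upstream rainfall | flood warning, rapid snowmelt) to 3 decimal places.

P(flood warning | rapid snowmelt) = 0.72*0.877*0.344 + 0.89*0.877*0.656 + 0.83*0.123*0.344 + 0.92*0.123*0.656 = 0.217215 + 0.512028 + 0.035119 + 0.074233 = 0.838595
The heavy upstream rainfall-present share is 0.035119 + 0.074233 = 0.109352.
P(heavy upstream rainfall | flood warning, rapid snowmelt) = 0.109352 / 0.838595 ≈ 0.130

P(heavy upstream rainfall | flood warning, rapid snowmelt) ≈ 0.130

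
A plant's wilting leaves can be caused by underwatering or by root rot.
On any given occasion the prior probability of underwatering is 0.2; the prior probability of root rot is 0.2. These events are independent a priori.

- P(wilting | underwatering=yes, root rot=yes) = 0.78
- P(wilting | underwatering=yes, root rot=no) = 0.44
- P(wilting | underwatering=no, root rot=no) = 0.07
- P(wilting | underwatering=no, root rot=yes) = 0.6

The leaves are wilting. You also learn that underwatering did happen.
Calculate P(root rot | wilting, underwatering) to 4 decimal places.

P(root rot | wilting, underwatering) ≈ 0.3071

P(wilting | underwatering) = 0.44×0.8 + 0.78×0.2 = 0.352000 + 0.156000 = 0.508000
Restricting to configurations with root rot present: 0.78×0.2 = 0.156000.
So P(root rot | wilting, underwatering) = 0.156000/0.508000 ≈ 0.3071.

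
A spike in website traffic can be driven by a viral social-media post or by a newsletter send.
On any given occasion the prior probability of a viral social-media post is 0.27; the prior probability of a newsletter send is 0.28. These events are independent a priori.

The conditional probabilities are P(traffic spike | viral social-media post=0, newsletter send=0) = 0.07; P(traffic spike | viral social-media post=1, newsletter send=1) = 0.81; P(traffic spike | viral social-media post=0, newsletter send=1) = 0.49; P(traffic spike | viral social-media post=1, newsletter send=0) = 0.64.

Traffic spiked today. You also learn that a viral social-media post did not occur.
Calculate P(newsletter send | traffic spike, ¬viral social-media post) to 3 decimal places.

P(traffic spike | ¬viral social-media post) = 0.07·0.72 + 0.49·0.28 = 0.050400 + 0.137200 = 0.187600
The newsletter send-present share is 0.49·0.28 = 0.137200.
P(newsletter send | traffic spike, ¬viral social-media post) = 0.137200 / 0.187600 ≈ 0.731

P(newsletter send | traffic spike, ¬viral social-media post) ≈ 0.731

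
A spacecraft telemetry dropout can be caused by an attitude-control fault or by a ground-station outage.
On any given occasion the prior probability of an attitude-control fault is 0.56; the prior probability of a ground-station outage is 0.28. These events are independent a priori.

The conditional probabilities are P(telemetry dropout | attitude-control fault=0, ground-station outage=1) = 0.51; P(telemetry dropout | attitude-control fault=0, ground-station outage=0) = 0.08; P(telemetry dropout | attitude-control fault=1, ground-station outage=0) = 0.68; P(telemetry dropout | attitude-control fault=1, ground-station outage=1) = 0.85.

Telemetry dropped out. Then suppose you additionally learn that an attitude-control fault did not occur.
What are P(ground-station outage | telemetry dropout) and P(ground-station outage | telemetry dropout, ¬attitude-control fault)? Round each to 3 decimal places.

P(ground-station outage | telemetry dropout) ≈ 0.396; P(ground-station outage | telemetry dropout, ¬attitude-control fault) ≈ 0.713

For the numerator, keep only ground-station outage=true terms: 0.062832 + 0.133280 = 0.196112
The normalizing constant is 0.08*0.44*0.72 + 0.51*0.44*0.28 + 0.68*0.56*0.72 + 0.85*0.56*0.28 = 0.495632
Posterior = 0.196112 / 0.495632 ≈ 0.396

Now also conditioning on attitude-control fault≠true:
By total probability over both values of ground-station outage:
  P(telemetry dropout | ¬attitude-control fault) = 0.08×0.72 + 0.51×0.28
        = 0.057600 + 0.142800 = 0.200400
The terms with ground-station outage present sum to 0.142800, so
  P(ground-station outage | telemetry dropout, ¬attitude-control fault) = 0.142800 / 0.200400 ≈ 0.713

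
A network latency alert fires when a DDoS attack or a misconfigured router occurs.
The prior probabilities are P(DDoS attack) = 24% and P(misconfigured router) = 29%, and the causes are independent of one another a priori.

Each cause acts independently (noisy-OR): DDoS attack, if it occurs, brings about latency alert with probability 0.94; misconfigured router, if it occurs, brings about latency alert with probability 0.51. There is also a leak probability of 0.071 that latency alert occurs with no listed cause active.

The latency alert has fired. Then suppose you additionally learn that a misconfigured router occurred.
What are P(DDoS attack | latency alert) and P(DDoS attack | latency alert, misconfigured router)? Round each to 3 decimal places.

P(DDoS attack | latency alert) ≈ 0.591; P(DDoS attack | latency alert, misconfigured router) ≈ 0.361

Under noisy-OR, P(latency alert | causes) = 1 − (1−0.071)·∏(1−qᵢ) over the active causes.
Weight on DDoS attack=true, given the evidence: 0.160902 + 0.067699 = 0.228601
Denominator P(latency alert): 0.071×0.76×0.71 + 0.54479×0.76×0.29 + 0.94426×0.24×0.71 + 0.972687×0.24×0.29 = 0.386985
Posterior = 0.228601 / 0.386985 ≈ 0.591

Now condition on the additional information:
Numerator (weight on configurations with DDoS attack): 0.972687*0.24 = 0.233445
Normalizer over all consistent configurations: 0.54479*0.76 + 0.972687*0.24 = 0.647485
P(DDoS attack | latency alert, misconfigured router) = 0.233445/0.647485 ≈ 0.361
This is intercausal reasoning (explaining away): once misconfigured router accounts for the latency alert, DDoS attack becomes less likely.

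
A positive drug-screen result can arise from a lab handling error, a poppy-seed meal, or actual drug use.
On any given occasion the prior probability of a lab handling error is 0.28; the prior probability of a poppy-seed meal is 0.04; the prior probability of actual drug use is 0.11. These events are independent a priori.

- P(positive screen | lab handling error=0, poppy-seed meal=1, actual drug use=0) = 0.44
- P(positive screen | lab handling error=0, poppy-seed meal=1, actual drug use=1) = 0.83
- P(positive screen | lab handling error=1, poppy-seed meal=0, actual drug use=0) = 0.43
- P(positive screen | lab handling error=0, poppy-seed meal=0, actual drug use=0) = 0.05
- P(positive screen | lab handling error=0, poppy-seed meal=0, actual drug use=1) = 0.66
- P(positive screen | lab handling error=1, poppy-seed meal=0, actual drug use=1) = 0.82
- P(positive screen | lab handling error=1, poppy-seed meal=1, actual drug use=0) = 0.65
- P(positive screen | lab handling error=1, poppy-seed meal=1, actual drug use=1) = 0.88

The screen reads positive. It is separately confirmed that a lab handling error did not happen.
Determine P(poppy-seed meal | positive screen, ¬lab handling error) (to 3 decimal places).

P(positive screen | ¬lab handling error) = 0.05×0.96×0.89 + 0.66×0.96×0.11 + 0.44×0.04×0.89 + 0.83×0.04×0.11 = 0.042720 + 0.069696 + 0.015664 + 0.003652 = 0.131732
Of this, 0.019316 comes from 0.015664 + 0.003652 (the poppy-seed meal=true cases).
Hence the posterior is 0.019316/0.131732 ≈ 0.147.

P(poppy-seed meal | positive screen, ¬lab handling error) ≈ 0.147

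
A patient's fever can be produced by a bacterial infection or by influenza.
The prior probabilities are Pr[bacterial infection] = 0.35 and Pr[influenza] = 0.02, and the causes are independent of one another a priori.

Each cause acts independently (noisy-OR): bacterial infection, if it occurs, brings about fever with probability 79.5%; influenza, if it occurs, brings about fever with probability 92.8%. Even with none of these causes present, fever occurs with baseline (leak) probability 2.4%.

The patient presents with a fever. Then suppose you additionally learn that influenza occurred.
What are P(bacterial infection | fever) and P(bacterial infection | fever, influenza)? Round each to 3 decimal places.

Under noisy-OR, P(fever | causes) = 1 − (1−0.024)·∏(1−qᵢ) over the active causes.
Weight on bacterial infection=true, given the evidence: 0.274373 + 0.006899 = 0.281272
Normalizer over all consistent configurations: 0.024·0.65·0.98 + 0.929728·0.65·0.02 + 0.79992·0.35·0.98 + 0.985594·0.35·0.02 = 0.308646
P(bacterial infection | fever) = 0.281272/0.308646 ≈ 0.911

With the extra evidence:
Sum P(fever|·) weighted by the priors over both values of bacterial infection:
  P(fever | influenza) = 0.929728·0.65 + 0.985594·0.35
        = 0.604323 + 0.344958 = 0.949281
Keeping only the bacterial infection-present terms gives 0.344958, so
  P(bacterial infection | fever, influenza) = 0.344958 / 0.949281 ≈ 0.363
This is intercausal reasoning (explaining away): once influenza accounts for the fever, bacterial infection becomes less likely.

P(bacterial infection | fever) ≈ 0.911; P(bacterial infection | fever, influenza) ≈ 0.363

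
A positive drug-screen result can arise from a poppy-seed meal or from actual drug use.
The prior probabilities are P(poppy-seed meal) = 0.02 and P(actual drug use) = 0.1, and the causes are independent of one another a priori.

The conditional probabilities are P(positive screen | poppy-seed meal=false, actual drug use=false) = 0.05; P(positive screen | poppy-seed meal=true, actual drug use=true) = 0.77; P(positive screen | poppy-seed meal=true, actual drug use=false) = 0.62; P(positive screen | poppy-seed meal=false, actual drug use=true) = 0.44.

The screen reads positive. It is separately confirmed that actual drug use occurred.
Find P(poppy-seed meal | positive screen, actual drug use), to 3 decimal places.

P(poppy-seed meal | positive screen, actual drug use) ≈ 0.034

P(positive screen | actual drug use) = 0.44·0.98 + 0.77·0.02 = 0.431200 + 0.015400 = 0.446600
Restricting to configurations with poppy-seed meal present: 0.77·0.02 = 0.015400.
Hence the posterior is 0.015400/0.446600 ≈ 0.034.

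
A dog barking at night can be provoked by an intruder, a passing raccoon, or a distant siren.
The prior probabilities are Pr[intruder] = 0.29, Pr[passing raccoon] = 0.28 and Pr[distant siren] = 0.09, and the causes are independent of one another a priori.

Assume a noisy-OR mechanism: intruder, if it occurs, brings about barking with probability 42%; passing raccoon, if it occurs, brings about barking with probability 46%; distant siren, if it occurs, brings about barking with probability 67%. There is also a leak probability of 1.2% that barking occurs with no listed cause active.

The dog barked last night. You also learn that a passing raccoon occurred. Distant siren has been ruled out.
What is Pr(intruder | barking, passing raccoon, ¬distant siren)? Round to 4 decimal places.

Under noisy-OR, P(barking | causes) = 1 − (1−0.012)·∏(1−qᵢ) over the active causes.
Enumerate both values of intruder and weight by the priors:
  P(barking | passing raccoon, ¬distant siren) = 0.46648×0.71 + 0.690558×0.29
        = 0.331201 + 0.200262 = 0.531463
The terms with intruder present sum to 0.200262, so
  P(intruder | barking, passing raccoon, ¬distant siren) = 0.200262 / 0.531463 ≈ 0.3768

Pr(intruder | barking, passing raccoon, ¬distant siren) ≈ 0.3768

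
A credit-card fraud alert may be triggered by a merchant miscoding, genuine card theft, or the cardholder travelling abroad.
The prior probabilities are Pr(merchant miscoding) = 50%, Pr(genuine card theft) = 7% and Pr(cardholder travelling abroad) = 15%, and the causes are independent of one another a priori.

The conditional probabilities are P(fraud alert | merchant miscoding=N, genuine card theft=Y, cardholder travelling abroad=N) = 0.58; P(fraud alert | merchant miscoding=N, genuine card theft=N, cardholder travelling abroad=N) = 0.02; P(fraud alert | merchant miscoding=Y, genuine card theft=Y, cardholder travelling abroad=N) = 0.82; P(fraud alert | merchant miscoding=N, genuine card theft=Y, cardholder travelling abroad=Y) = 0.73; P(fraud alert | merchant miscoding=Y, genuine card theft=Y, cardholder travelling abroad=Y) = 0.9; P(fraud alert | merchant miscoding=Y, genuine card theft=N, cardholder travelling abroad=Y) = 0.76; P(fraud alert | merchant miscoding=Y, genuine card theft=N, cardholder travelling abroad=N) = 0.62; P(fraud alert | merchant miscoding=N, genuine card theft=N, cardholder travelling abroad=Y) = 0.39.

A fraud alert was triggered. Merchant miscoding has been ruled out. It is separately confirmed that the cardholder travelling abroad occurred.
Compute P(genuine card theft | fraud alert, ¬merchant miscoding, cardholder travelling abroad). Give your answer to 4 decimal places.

Weight on genuine card theft=true, given the evidence: 0.73×0.07 = 0.051100
The normalizing constant is 0.39×0.93 + 0.73×0.07 = 0.413800
Posterior = 0.051100 / 0.413800 ≈ 0.1235

P(genuine card theft | fraud alert, ¬merchant miscoding, cardholder travelling abroad) ≈ 0.1235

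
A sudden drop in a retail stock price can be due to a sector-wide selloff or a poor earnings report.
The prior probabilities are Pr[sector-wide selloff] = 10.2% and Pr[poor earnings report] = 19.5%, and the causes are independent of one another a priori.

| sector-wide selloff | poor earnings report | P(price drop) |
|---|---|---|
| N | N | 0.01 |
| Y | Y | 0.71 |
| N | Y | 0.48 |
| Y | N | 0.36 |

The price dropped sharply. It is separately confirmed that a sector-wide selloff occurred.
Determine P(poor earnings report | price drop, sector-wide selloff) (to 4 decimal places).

P(poor earnings report | price drop, sector-wide selloff) ≈ 0.3233

Numerator (weight on configurations with poor earnings report): 0.71×0.195 = 0.138450
Normalizer over all consistent configurations: 0.36×0.805 + 0.71×0.195 = 0.428250
P(poor earnings report | price drop, sector-wide selloff) = 0.138450/0.428250 ≈ 0.3233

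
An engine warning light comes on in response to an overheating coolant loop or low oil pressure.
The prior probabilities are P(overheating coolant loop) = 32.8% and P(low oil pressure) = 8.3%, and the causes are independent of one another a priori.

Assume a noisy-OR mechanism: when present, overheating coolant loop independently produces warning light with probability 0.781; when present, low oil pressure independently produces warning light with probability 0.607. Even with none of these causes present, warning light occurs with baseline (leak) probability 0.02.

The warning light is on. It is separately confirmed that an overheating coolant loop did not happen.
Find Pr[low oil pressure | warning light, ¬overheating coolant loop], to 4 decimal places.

Pr[low oil pressure | warning light, ¬overheating coolant loop] ≈ 0.7356

Under noisy-OR, P(warning light | causes) = 1 − (1−0.02)·∏(1−qᵢ) over the active causes.
By total probability over both values of low oil pressure:
  P(warning light | ¬overheating coolant loop) = 0.02×0.917 + 0.61486×0.083
        = 0.018340 + 0.051033 = 0.069373
The terms with low oil pressure present sum to 0.051033, so
  P(low oil pressure | warning light, ¬overheating coolant loop) = 0.051033 / 0.069373 ≈ 0.7356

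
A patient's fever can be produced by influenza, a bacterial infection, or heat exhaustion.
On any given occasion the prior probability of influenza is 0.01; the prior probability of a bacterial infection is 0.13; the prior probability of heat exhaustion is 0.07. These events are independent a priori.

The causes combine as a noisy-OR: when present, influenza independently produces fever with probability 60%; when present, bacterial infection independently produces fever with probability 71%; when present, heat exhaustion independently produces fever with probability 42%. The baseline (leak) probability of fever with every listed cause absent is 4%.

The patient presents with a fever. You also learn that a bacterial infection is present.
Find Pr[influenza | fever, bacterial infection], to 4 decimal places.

Pr[influenza | fever, bacterial infection] ≈ 0.0122

Under noisy-OR, P(fever | causes) = 1 − (1−0.04)·∏(1−qᵢ) over the active causes.
P(fever | bacterial infection) = 0.7216×0.99×0.93 + 0.838528×0.99×0.07 + 0.88864×0.01×0.93 + 0.935411×0.01×0.07 = 0.664377 + 0.058110 + 0.008264 + 0.000655 = 0.731406
Of this, 0.008919 comes from 0.008264 + 0.000655 (the influenza=true cases).
Hence the posterior is 0.008919/0.731406 ≈ 0.0122.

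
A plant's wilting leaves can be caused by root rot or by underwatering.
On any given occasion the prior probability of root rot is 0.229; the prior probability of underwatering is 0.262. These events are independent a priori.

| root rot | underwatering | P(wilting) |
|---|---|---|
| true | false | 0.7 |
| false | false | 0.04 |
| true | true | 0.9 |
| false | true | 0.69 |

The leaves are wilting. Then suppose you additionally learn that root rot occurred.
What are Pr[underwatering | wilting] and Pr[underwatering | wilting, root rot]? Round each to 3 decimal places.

Pr[underwatering | wilting] ≈ 0.578; Pr[underwatering | wilting, root rot] ≈ 0.313

P(wilting) = 0.04×0.771×0.738 + 0.69×0.771×0.262 + 0.7×0.229×0.738 + 0.9×0.229×0.262 = 0.022760 + 0.139381 + 0.118301 + 0.053998 = 0.334440
The underwatering-present share is 0.139381 + 0.053998 = 0.193379.
Hence the posterior is 0.193379/0.334440 ≈ 0.578.

Now also conditioning on root rot=true:
P(wilting | root rot) = 0.7*0.738 + 0.9*0.262 = 0.516600 + 0.235800 = 0.752400
The underwatering-present share is 0.9*0.262 = 0.235800.
Hence the posterior is 0.235800/0.752400 ≈ 0.313.
Conditioning on root rot lowers the posterior on underwatering: the classic explaining-away effect in a common-effect structure.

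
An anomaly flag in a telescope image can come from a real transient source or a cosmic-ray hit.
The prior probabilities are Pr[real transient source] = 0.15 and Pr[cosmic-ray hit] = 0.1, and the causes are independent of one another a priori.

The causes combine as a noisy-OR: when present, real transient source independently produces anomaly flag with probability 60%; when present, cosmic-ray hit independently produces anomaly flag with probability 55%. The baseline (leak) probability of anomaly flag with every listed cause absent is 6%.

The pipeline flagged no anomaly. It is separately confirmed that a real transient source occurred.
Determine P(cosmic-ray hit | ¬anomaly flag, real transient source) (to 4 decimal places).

P(cosmic-ray hit | ¬anomaly flag, real transient source) ≈ 0.0476

Under noisy-OR, P(anomaly flag | causes) = 1 − (1−0.06)·∏(1−qᵢ) over the active causes.
Weight on cosmic-ray hit=true, given the evidence: 0.1692·0.1 = 0.016920
The normalizing constant is 0.376·0.9 + 0.1692·0.1 = 0.355320
P(cosmic-ray hit | ¬anomaly flag, real transient source) = 0.016920/0.355320 ≈ 0.0476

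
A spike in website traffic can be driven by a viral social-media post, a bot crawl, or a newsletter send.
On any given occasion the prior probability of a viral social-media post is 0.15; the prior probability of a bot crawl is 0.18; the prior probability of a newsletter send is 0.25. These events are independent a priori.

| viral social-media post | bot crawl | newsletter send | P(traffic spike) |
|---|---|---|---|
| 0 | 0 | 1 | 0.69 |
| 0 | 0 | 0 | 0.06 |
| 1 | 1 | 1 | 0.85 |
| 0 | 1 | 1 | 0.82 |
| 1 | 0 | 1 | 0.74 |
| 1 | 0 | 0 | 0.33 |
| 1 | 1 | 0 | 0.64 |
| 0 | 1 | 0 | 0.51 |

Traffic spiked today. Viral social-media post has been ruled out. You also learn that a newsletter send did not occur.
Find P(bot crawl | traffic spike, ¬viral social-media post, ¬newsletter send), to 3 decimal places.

P(bot crawl | traffic spike, ¬viral social-media post, ¬newsletter send) ≈ 0.651

P(traffic spike | ¬viral social-media post, ¬newsletter send) = 0.06*0.82 + 0.51*0.18 = 0.049200 + 0.091800 = 0.141000
Of this, 0.091800 comes from 0.51*0.18 (the bot crawl=true cases).
P(bot crawl | traffic spike, ¬viral social-media post, ¬newsletter send) = 0.091800 / 0.141000 ≈ 0.651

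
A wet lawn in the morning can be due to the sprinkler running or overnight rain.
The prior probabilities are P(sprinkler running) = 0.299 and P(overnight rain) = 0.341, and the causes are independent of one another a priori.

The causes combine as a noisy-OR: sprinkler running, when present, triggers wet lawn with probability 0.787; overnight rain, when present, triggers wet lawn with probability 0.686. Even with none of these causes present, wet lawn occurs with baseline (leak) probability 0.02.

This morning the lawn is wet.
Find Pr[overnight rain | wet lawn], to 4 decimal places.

Pr[overnight rain | wet lawn] ≈ 0.6122

Under noisy-OR, P(wet lawn | causes) = 1 − (1−0.02)·∏(1−qᵢ) over the active causes.
For the numerator, keep only overnight rain=true terms: 0.165483 + 0.095276 = 0.260759
Denominator P(wet lawn): 0.02*0.701*0.659 + 0.69228*0.701*0.341 + 0.79126*0.299*0.659 + 0.934456*0.299*0.341 = 0.425909
P(overnight rain | wet lawn) = 0.260759/0.425909 ≈ 0.6122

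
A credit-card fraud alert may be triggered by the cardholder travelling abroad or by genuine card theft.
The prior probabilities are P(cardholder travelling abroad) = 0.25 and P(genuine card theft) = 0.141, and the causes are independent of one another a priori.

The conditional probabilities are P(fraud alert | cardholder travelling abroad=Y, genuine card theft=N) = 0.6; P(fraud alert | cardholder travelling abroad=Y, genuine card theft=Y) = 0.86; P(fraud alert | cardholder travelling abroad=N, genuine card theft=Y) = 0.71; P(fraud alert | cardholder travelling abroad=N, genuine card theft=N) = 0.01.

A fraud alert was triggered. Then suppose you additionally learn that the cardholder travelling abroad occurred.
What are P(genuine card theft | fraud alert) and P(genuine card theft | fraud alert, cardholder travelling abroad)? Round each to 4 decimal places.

Enumerate the 4 (cardholder travelling abroad, genuine card theft) configurations and weight by the priors:
  P(fraud alert) = 0.01*0.75*0.859 + 0.71*0.75*0.141 + 0.6*0.25*0.859 + 0.86*0.25*0.141
        = 0.006442 + 0.075082 + 0.128850 + 0.030315 = 0.240689
The terms with genuine card theft present sum to 0.105397, so
  P(genuine card theft | fraud alert) = 0.105397 / 0.240689 ≈ 0.4379

Now condition on the additional information:
P(fraud alert | cardholder travelling abroad) = 0.6×0.859 + 0.86×0.141 = 0.515400 + 0.121260 = 0.636660
The genuine card theft-present share is 0.86×0.141 = 0.121260.
Hence the posterior is 0.121260/0.636660 ≈ 0.1905.

P(genuine card theft | fraud alert) ≈ 0.4379; P(genuine card theft | fraud alert, cardholder travelling abroad) ≈ 0.1905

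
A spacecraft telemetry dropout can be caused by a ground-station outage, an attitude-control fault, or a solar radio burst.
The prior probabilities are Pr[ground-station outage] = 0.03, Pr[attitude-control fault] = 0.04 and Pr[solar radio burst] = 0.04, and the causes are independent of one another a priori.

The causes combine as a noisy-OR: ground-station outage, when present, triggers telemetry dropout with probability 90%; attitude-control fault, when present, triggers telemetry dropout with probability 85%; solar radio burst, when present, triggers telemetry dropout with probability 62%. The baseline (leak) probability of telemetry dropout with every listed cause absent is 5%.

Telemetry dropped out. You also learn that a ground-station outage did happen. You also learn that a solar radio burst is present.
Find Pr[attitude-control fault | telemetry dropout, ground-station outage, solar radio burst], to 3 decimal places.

Under noisy-OR, P(telemetry dropout | causes) = 1 − (1−0.05)·∏(1−qᵢ) over the active causes.
P(telemetry dropout | ground-station outage, solar radio burst) = 0.9639×0.96 + 0.994585×0.04 = 0.925344 + 0.039783 = 0.965127
Restricting to configurations with attitude-control fault present: 0.994585×0.04 = 0.039783.
So P(attitude-control fault | telemetry dropout, ground-station outage, solar radio burst) = 0.039783/0.965127 ≈ 0.041.

Pr[attitude-control fault | telemetry dropout, ground-station outage, solar radio burst] ≈ 0.041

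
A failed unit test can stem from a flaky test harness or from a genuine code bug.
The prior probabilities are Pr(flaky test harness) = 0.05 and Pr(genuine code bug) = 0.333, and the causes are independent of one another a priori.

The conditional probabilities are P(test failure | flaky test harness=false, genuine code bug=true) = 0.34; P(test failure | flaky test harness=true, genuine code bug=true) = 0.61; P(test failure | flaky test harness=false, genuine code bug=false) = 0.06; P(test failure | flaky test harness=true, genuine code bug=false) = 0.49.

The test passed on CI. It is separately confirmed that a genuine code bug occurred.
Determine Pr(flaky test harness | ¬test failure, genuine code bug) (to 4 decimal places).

Weight on flaky test harness=true, given the evidence: 0.39*0.05 = 0.019500
Denominator P(¬test failure | genuine code bug): 0.66*0.95 + 0.39*0.05 = 0.646500
P(flaky test harness | ¬test failure, genuine code bug) = 0.019500/0.646500 ≈ 0.0302

Pr(flaky test harness | ¬test failure, genuine code bug) ≈ 0.0302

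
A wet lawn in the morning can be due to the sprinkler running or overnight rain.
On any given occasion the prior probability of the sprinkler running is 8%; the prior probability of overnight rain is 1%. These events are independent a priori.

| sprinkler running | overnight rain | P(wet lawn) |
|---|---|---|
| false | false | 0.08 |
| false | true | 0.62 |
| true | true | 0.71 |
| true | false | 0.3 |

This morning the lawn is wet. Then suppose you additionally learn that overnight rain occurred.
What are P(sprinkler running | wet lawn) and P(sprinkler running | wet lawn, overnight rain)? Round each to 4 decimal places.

P(wet lawn) = 0.08*0.92*0.99 + 0.62*0.92*0.01 + 0.3*0.08*0.99 + 0.71*0.08*0.01 = 0.072864 + 0.005704 + 0.023760 + 0.000568 = 0.102896
Restricting to configurations with sprinkler running present: 0.023760 + 0.000568 = 0.024328.
P(sprinkler running | wet lawn) = 0.024328 / 0.102896 ≈ 0.2364

Now condition on the additional information:
For the numerator, keep only sprinkler running=true terms: 0.71·0.08 = 0.056800
Normalizer over all consistent configurations: 0.62·0.92 + 0.71·0.08 = 0.627200
P(sprinkler running | wet lawn, overnight rain) = 0.056800/0.627200 ≈ 0.0906

P(sprinkler running | wet lawn) ≈ 0.2364; P(sprinkler running | wet lawn, overnight rain) ≈ 0.0906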